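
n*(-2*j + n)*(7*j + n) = -14*j^2*n + 5*j*n^2 + n^3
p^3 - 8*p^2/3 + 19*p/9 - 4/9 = (p - 4/3)*(p - 1)*(p - 1/3)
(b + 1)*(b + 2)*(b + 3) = b^3 + 6*b^2 + 11*b + 6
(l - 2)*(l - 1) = l^2 - 3*l + 2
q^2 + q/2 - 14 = (q - 7/2)*(q + 4)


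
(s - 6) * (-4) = 24 - 4*s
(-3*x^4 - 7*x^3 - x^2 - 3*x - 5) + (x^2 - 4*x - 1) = -3*x^4 - 7*x^3 - 7*x - 6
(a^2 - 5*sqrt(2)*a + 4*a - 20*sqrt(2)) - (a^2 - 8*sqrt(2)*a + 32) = 4*a + 3*sqrt(2)*a - 32 - 20*sqrt(2)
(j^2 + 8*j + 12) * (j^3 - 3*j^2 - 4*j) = j^5 + 5*j^4 - 16*j^3 - 68*j^2 - 48*j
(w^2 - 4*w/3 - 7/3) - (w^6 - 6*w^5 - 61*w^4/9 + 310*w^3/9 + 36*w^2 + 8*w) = -w^6 + 6*w^5 + 61*w^4/9 - 310*w^3/9 - 35*w^2 - 28*w/3 - 7/3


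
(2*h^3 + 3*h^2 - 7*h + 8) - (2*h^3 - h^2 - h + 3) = 4*h^2 - 6*h + 5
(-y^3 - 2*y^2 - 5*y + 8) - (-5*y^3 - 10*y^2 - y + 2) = 4*y^3 + 8*y^2 - 4*y + 6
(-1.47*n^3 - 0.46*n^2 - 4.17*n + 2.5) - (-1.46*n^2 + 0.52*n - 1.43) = -1.47*n^3 + 1.0*n^2 - 4.69*n + 3.93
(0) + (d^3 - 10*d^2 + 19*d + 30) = d^3 - 10*d^2 + 19*d + 30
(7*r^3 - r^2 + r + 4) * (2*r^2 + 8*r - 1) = 14*r^5 + 54*r^4 - 13*r^3 + 17*r^2 + 31*r - 4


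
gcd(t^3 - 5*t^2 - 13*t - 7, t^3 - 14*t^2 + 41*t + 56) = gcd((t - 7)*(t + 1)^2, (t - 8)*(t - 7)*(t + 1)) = t^2 - 6*t - 7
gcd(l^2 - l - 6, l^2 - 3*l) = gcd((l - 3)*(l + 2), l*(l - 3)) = l - 3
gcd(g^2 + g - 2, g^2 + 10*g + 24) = 1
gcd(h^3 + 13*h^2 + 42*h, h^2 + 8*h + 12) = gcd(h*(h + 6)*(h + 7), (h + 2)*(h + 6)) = h + 6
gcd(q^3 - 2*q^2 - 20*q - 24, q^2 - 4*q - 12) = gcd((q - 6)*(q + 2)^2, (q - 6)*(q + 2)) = q^2 - 4*q - 12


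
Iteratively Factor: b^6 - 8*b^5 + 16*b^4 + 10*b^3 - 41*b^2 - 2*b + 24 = (b - 3)*(b^5 - 5*b^4 + b^3 + 13*b^2 - 2*b - 8) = (b - 4)*(b - 3)*(b^4 - b^3 - 3*b^2 + b + 2) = (b - 4)*(b - 3)*(b + 1)*(b^3 - 2*b^2 - b + 2) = (b - 4)*(b - 3)*(b + 1)^2*(b^2 - 3*b + 2) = (b - 4)*(b - 3)*(b - 2)*(b + 1)^2*(b - 1)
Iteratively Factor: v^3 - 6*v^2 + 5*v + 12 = (v - 3)*(v^2 - 3*v - 4) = (v - 3)*(v + 1)*(v - 4)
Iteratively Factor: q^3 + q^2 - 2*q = (q - 1)*(q^2 + 2*q) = q*(q - 1)*(q + 2)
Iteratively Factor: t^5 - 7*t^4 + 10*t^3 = (t - 5)*(t^4 - 2*t^3) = t*(t - 5)*(t^3 - 2*t^2) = t*(t - 5)*(t - 2)*(t^2) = t^2*(t - 5)*(t - 2)*(t)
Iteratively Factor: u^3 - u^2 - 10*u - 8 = (u - 4)*(u^2 + 3*u + 2) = (u - 4)*(u + 1)*(u + 2)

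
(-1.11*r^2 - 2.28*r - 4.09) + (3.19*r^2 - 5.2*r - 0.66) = 2.08*r^2 - 7.48*r - 4.75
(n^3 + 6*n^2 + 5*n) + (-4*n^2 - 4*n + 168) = n^3 + 2*n^2 + n + 168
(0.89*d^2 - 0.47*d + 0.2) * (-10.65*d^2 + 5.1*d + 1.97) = -9.4785*d^4 + 9.5445*d^3 - 2.7737*d^2 + 0.0941000000000001*d + 0.394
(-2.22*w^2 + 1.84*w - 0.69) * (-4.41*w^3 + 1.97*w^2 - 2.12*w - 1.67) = 9.7902*w^5 - 12.4878*w^4 + 11.3741*w^3 - 1.5527*w^2 - 1.61*w + 1.1523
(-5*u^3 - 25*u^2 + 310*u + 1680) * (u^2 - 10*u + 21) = -5*u^5 + 25*u^4 + 455*u^3 - 1945*u^2 - 10290*u + 35280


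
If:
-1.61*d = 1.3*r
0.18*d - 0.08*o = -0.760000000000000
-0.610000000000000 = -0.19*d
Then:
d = 3.21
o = 16.72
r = -3.98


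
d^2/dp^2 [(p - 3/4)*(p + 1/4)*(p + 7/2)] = 6*p + 6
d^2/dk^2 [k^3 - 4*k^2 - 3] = 6*k - 8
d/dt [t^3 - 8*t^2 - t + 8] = 3*t^2 - 16*t - 1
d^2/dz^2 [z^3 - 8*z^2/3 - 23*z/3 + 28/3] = 6*z - 16/3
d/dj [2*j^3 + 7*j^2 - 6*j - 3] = 6*j^2 + 14*j - 6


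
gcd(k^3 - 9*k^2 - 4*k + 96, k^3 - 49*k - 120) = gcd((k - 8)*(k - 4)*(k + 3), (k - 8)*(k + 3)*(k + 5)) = k^2 - 5*k - 24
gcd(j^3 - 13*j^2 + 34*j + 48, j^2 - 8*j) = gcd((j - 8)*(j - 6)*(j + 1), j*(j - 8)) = j - 8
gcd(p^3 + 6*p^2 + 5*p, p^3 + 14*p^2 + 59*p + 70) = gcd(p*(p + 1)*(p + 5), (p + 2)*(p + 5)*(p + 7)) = p + 5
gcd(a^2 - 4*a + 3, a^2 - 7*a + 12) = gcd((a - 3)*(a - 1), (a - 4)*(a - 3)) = a - 3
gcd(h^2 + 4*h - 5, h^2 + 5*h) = h + 5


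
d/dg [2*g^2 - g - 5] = 4*g - 1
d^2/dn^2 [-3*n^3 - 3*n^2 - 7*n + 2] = -18*n - 6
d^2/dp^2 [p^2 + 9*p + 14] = 2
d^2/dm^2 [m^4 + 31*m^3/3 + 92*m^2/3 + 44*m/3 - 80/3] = 12*m^2 + 62*m + 184/3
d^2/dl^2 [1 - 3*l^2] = -6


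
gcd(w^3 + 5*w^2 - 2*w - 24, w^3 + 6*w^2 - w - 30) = w^2 + w - 6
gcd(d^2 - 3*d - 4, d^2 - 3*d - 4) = d^2 - 3*d - 4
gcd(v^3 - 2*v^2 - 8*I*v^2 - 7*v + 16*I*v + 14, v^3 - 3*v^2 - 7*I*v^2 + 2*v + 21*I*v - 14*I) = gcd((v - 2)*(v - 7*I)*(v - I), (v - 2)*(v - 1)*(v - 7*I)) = v^2 + v*(-2 - 7*I) + 14*I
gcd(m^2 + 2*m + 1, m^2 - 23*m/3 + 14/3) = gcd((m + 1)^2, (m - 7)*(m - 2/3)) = 1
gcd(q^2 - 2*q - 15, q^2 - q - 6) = 1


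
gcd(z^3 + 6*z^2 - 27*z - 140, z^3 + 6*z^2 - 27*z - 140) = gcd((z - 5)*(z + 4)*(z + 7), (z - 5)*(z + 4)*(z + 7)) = z^3 + 6*z^2 - 27*z - 140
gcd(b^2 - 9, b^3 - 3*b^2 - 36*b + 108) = b - 3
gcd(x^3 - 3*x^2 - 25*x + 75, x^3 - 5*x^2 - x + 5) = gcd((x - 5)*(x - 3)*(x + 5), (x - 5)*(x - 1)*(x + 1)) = x - 5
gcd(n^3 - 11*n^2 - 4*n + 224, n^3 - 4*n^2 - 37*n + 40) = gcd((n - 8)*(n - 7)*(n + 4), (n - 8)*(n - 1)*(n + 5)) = n - 8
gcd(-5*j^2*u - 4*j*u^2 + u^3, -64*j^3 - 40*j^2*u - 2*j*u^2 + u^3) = 1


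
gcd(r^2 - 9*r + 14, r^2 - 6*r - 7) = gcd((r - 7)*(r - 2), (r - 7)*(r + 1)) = r - 7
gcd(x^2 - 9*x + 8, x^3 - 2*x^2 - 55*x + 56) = x^2 - 9*x + 8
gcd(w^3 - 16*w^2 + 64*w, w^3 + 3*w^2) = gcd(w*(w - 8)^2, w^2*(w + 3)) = w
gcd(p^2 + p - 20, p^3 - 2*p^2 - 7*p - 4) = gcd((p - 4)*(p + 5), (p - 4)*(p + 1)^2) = p - 4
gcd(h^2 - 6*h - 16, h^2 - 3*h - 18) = 1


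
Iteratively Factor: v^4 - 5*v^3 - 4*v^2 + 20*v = (v - 2)*(v^3 - 3*v^2 - 10*v) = v*(v - 2)*(v^2 - 3*v - 10) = v*(v - 2)*(v + 2)*(v - 5)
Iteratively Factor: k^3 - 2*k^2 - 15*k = (k - 5)*(k^2 + 3*k) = k*(k - 5)*(k + 3)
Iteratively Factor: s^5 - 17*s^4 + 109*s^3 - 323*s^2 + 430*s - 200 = (s - 5)*(s^4 - 12*s^3 + 49*s^2 - 78*s + 40) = (s - 5)*(s - 4)*(s^3 - 8*s^2 + 17*s - 10) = (s - 5)*(s - 4)*(s - 1)*(s^2 - 7*s + 10) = (s - 5)^2*(s - 4)*(s - 1)*(s - 2)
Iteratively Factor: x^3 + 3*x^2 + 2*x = (x + 1)*(x^2 + 2*x) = x*(x + 1)*(x + 2)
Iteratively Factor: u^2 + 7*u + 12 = (u + 4)*(u + 3)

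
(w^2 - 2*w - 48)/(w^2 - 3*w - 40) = (w + 6)/(w + 5)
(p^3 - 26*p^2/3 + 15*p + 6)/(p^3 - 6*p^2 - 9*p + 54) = (p + 1/3)/(p + 3)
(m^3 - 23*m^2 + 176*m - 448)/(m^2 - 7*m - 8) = (m^2 - 15*m + 56)/(m + 1)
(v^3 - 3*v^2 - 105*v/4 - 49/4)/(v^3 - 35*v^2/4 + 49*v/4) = (4*v^2 + 16*v + 7)/(v*(4*v - 7))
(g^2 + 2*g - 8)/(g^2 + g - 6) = (g + 4)/(g + 3)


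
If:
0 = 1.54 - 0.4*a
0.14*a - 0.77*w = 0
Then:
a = 3.85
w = 0.70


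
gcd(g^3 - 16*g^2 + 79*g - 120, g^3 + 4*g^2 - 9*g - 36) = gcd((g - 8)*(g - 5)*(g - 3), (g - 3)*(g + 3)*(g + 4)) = g - 3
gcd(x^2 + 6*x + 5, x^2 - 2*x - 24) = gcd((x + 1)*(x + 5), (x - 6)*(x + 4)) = 1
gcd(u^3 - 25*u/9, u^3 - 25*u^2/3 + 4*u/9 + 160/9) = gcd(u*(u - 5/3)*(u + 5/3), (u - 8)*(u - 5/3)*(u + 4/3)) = u - 5/3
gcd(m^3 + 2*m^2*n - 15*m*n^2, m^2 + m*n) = m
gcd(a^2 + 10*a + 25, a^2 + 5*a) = a + 5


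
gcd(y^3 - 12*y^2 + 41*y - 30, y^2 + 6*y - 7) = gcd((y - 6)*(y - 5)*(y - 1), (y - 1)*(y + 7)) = y - 1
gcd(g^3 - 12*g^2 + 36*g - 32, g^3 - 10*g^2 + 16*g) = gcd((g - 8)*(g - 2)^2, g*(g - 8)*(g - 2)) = g^2 - 10*g + 16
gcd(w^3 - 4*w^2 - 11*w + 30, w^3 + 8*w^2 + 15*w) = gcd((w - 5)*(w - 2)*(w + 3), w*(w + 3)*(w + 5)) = w + 3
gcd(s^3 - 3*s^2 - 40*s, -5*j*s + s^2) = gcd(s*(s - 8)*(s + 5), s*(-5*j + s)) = s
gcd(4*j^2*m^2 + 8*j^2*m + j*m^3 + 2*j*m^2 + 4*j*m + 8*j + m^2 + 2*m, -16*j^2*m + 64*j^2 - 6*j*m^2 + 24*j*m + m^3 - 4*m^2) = 1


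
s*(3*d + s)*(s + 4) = 3*d*s^2 + 12*d*s + s^3 + 4*s^2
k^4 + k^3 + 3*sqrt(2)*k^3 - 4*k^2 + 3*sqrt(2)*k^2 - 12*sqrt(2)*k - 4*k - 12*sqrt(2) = (k - 2)*(k + 1)*(k + 2)*(k + 3*sqrt(2))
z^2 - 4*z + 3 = (z - 3)*(z - 1)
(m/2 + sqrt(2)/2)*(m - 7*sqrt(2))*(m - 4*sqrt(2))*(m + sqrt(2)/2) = m^4/2 - 19*sqrt(2)*m^3/4 + 12*m^2 + 73*sqrt(2)*m/2 + 28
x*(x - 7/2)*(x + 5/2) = x^3 - x^2 - 35*x/4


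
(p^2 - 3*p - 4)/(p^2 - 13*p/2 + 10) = 2*(p + 1)/(2*p - 5)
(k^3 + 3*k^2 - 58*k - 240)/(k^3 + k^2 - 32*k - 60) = (k^2 - 2*k - 48)/(k^2 - 4*k - 12)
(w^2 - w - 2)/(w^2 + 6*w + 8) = (w^2 - w - 2)/(w^2 + 6*w + 8)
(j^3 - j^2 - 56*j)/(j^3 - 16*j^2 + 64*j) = (j + 7)/(j - 8)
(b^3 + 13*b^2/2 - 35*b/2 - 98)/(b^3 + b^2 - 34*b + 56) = (b + 7/2)/(b - 2)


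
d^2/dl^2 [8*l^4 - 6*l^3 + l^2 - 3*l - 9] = 96*l^2 - 36*l + 2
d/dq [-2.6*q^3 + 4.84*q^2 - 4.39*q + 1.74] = -7.8*q^2 + 9.68*q - 4.39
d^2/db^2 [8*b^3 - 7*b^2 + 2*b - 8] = 48*b - 14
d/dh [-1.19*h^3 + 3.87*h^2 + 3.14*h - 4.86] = -3.57*h^2 + 7.74*h + 3.14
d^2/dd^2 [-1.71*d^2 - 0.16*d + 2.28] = -3.42000000000000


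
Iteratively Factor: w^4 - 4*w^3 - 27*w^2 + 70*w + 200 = (w - 5)*(w^3 + w^2 - 22*w - 40) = (w - 5)*(w + 2)*(w^2 - w - 20) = (w - 5)*(w + 2)*(w + 4)*(w - 5)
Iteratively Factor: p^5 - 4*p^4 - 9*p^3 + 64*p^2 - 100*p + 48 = (p + 4)*(p^4 - 8*p^3 + 23*p^2 - 28*p + 12) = (p - 3)*(p + 4)*(p^3 - 5*p^2 + 8*p - 4) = (p - 3)*(p - 2)*(p + 4)*(p^2 - 3*p + 2) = (p - 3)*(p - 2)^2*(p + 4)*(p - 1)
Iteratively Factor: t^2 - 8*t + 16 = (t - 4)*(t - 4)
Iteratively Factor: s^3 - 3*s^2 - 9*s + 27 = (s - 3)*(s^2 - 9) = (s - 3)^2*(s + 3)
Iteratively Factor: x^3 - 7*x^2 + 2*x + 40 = (x + 2)*(x^2 - 9*x + 20) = (x - 4)*(x + 2)*(x - 5)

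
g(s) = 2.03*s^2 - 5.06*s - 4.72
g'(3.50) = 9.15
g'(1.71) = 1.88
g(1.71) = -7.44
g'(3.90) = 10.77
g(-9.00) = 205.25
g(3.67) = 4.05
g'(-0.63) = -7.62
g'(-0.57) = -7.37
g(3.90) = 6.42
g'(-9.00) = -41.60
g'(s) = 4.06*s - 5.06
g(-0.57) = -1.18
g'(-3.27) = -18.34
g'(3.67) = 9.84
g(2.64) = -3.93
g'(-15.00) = -65.96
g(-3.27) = 33.53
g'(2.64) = 5.66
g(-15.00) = 527.93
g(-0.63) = -0.73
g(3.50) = 2.44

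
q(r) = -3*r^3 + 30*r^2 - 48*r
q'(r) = -9*r^2 + 60*r - 48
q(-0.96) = 76.38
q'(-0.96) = -113.89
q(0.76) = -20.47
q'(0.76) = -7.60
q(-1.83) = 206.69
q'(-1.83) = -187.94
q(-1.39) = 132.74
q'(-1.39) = -148.79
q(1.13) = -20.26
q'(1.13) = 8.31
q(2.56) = 23.40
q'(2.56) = 46.62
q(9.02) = -193.76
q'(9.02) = -239.04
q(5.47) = 144.07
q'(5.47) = 10.91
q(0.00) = 0.00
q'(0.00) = -48.00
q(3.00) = 45.00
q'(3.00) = 51.00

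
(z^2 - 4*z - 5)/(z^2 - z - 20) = (z + 1)/(z + 4)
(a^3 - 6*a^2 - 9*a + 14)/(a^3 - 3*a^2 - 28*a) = (a^2 + a - 2)/(a*(a + 4))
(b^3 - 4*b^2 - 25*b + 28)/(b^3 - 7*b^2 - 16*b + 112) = (b - 1)/(b - 4)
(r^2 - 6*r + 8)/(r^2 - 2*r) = (r - 4)/r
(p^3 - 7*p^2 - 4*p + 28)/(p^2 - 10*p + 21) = (p^2 - 4)/(p - 3)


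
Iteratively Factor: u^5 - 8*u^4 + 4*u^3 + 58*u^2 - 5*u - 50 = (u + 1)*(u^4 - 9*u^3 + 13*u^2 + 45*u - 50) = (u - 5)*(u + 1)*(u^3 - 4*u^2 - 7*u + 10) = (u - 5)*(u + 1)*(u + 2)*(u^2 - 6*u + 5) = (u - 5)^2*(u + 1)*(u + 2)*(u - 1)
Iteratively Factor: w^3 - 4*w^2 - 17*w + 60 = (w + 4)*(w^2 - 8*w + 15) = (w - 5)*(w + 4)*(w - 3)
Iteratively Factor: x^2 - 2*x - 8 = (x - 4)*(x + 2)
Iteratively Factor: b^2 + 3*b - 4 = (b + 4)*(b - 1)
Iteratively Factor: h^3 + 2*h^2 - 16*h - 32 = (h - 4)*(h^2 + 6*h + 8) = (h - 4)*(h + 2)*(h + 4)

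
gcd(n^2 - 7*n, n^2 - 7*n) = n^2 - 7*n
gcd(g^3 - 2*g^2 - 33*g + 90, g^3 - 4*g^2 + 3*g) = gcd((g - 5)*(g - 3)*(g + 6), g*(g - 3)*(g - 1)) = g - 3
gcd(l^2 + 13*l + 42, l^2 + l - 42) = l + 7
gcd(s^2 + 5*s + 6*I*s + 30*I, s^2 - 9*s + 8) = 1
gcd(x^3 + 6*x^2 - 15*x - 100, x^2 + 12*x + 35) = x + 5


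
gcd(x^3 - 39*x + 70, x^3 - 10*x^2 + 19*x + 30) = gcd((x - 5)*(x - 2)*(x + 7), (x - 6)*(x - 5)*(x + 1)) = x - 5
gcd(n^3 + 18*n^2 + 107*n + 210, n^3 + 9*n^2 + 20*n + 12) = n + 6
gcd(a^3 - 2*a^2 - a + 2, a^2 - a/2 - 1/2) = a - 1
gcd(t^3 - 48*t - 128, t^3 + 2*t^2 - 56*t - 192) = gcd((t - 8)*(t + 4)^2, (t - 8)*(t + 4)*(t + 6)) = t^2 - 4*t - 32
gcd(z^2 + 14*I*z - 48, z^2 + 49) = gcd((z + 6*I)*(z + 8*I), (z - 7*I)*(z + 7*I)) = 1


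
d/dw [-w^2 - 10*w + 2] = -2*w - 10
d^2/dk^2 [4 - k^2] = -2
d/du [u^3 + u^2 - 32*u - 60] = 3*u^2 + 2*u - 32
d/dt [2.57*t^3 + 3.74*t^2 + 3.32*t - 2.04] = 7.71*t^2 + 7.48*t + 3.32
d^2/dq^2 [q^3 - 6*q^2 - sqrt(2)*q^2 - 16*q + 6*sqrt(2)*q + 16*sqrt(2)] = 6*q - 12 - 2*sqrt(2)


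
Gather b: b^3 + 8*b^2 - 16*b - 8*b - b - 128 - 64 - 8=b^3 + 8*b^2 - 25*b - 200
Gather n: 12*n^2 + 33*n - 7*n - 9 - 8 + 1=12*n^2 + 26*n - 16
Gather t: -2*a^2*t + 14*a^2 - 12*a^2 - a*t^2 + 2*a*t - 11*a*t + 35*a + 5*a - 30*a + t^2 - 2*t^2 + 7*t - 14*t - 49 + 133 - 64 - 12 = 2*a^2 + 10*a + t^2*(-a - 1) + t*(-2*a^2 - 9*a - 7) + 8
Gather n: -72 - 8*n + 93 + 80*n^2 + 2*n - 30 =80*n^2 - 6*n - 9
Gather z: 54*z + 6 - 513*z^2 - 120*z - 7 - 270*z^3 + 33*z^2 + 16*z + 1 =-270*z^3 - 480*z^2 - 50*z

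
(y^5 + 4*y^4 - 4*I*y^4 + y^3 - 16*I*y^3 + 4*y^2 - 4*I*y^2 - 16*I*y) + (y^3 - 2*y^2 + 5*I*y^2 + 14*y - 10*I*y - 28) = y^5 + 4*y^4 - 4*I*y^4 + 2*y^3 - 16*I*y^3 + 2*y^2 + I*y^2 + 14*y - 26*I*y - 28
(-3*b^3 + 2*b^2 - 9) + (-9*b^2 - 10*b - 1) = -3*b^3 - 7*b^2 - 10*b - 10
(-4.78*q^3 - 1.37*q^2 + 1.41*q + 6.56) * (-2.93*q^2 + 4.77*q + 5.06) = 14.0054*q^5 - 18.7865*q^4 - 34.853*q^3 - 19.4273*q^2 + 38.4258*q + 33.1936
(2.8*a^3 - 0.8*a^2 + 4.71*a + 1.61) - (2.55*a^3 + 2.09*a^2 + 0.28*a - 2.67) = 0.25*a^3 - 2.89*a^2 + 4.43*a + 4.28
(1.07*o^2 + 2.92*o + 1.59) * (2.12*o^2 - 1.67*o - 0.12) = 2.2684*o^4 + 4.4035*o^3 - 1.634*o^2 - 3.0057*o - 0.1908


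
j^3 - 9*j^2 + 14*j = j*(j - 7)*(j - 2)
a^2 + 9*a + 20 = (a + 4)*(a + 5)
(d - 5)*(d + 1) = d^2 - 4*d - 5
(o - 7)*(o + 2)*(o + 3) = o^3 - 2*o^2 - 29*o - 42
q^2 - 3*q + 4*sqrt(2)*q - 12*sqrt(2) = (q - 3)*(q + 4*sqrt(2))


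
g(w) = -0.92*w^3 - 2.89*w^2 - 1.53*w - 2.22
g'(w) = -2.76*w^2 - 5.78*w - 1.53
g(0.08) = -2.36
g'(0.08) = -2.01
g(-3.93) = 15.00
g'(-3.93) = -21.44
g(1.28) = -10.84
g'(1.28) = -13.45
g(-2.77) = -0.60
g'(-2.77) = -6.70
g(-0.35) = -2.00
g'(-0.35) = 0.15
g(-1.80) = -3.46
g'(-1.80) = -0.07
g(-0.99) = -2.65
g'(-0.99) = 1.49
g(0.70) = -5.02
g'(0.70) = -6.93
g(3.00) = -57.66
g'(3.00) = -43.71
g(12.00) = -2026.50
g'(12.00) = -468.33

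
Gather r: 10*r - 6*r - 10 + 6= 4*r - 4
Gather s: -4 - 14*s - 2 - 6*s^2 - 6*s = -6*s^2 - 20*s - 6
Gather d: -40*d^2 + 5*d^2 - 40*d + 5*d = -35*d^2 - 35*d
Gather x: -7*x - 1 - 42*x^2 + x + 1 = -42*x^2 - 6*x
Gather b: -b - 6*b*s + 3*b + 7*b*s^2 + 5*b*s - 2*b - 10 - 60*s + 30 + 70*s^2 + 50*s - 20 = b*(7*s^2 - s) + 70*s^2 - 10*s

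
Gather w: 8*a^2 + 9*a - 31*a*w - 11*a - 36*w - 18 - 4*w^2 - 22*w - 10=8*a^2 - 2*a - 4*w^2 + w*(-31*a - 58) - 28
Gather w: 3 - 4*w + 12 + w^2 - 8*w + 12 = w^2 - 12*w + 27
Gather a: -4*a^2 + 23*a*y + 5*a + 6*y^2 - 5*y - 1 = -4*a^2 + a*(23*y + 5) + 6*y^2 - 5*y - 1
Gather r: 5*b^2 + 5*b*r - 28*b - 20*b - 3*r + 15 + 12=5*b^2 - 48*b + r*(5*b - 3) + 27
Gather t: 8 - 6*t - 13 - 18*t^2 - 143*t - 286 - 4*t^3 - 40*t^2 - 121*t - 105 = -4*t^3 - 58*t^2 - 270*t - 396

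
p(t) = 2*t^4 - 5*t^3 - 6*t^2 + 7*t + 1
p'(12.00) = 11527.00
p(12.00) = 32053.00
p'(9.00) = 4516.00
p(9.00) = 9055.00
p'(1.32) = -16.58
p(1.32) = -5.64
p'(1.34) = -16.77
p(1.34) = -5.98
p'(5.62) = 885.83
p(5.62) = 958.46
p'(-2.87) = -271.23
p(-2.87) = 185.38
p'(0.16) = 4.73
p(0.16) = 1.95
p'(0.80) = -8.10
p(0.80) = 1.02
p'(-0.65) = 6.27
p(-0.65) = -4.35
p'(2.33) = -1.20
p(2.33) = -19.56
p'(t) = 8*t^3 - 15*t^2 - 12*t + 7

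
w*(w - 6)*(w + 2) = w^3 - 4*w^2 - 12*w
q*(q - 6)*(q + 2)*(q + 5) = q^4 + q^3 - 32*q^2 - 60*q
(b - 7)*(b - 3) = b^2 - 10*b + 21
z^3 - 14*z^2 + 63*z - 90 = (z - 6)*(z - 5)*(z - 3)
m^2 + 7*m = m*(m + 7)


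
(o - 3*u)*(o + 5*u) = o^2 + 2*o*u - 15*u^2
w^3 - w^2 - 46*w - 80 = (w - 8)*(w + 2)*(w + 5)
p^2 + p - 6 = (p - 2)*(p + 3)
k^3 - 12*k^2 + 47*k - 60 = (k - 5)*(k - 4)*(k - 3)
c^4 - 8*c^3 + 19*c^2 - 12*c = c*(c - 4)*(c - 3)*(c - 1)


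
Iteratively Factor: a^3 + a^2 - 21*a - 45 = (a + 3)*(a^2 - 2*a - 15) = (a - 5)*(a + 3)*(a + 3)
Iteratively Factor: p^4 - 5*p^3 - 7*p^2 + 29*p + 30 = (p - 5)*(p^3 - 7*p - 6) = (p - 5)*(p + 1)*(p^2 - p - 6) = (p - 5)*(p - 3)*(p + 1)*(p + 2)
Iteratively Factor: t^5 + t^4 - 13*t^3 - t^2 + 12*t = (t - 1)*(t^4 + 2*t^3 - 11*t^2 - 12*t) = (t - 1)*(t + 4)*(t^3 - 2*t^2 - 3*t) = (t - 3)*(t - 1)*(t + 4)*(t^2 + t) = t*(t - 3)*(t - 1)*(t + 4)*(t + 1)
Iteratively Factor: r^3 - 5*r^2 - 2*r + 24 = (r + 2)*(r^2 - 7*r + 12) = (r - 3)*(r + 2)*(r - 4)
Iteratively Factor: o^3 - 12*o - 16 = (o + 2)*(o^2 - 2*o - 8) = (o + 2)^2*(o - 4)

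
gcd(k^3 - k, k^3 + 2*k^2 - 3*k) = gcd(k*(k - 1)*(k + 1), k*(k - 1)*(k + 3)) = k^2 - k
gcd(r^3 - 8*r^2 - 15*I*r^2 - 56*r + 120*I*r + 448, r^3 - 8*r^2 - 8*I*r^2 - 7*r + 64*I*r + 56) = r^2 + r*(-8 - 7*I) + 56*I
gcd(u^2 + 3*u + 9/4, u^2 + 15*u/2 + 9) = u + 3/2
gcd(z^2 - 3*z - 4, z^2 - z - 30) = 1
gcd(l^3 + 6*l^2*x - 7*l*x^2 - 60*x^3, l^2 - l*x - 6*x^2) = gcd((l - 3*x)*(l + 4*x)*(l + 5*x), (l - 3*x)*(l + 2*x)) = -l + 3*x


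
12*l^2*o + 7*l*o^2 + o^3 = o*(3*l + o)*(4*l + o)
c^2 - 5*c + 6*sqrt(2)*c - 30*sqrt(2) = (c - 5)*(c + 6*sqrt(2))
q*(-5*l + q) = -5*l*q + q^2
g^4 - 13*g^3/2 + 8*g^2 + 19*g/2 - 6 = (g - 4)*(g - 3)*(g - 1/2)*(g + 1)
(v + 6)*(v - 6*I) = v^2 + 6*v - 6*I*v - 36*I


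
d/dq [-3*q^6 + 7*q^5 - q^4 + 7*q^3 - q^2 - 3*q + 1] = -18*q^5 + 35*q^4 - 4*q^3 + 21*q^2 - 2*q - 3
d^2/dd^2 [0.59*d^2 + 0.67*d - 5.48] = 1.18000000000000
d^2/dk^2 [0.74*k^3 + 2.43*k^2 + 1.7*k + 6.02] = 4.44*k + 4.86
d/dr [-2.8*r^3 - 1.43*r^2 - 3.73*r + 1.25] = -8.4*r^2 - 2.86*r - 3.73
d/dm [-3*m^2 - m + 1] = -6*m - 1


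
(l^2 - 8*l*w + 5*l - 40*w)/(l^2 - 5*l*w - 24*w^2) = (l + 5)/(l + 3*w)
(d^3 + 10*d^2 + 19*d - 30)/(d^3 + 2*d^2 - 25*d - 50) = (d^2 + 5*d - 6)/(d^2 - 3*d - 10)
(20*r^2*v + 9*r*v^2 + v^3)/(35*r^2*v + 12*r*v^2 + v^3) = (4*r + v)/(7*r + v)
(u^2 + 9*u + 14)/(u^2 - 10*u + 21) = (u^2 + 9*u + 14)/(u^2 - 10*u + 21)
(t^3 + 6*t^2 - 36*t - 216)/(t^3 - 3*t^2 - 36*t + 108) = (t + 6)/(t - 3)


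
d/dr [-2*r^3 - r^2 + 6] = 2*r*(-3*r - 1)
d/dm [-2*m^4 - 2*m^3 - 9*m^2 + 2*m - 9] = -8*m^3 - 6*m^2 - 18*m + 2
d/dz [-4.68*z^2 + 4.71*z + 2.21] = 4.71 - 9.36*z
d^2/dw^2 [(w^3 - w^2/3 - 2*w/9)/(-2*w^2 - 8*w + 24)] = 2*(-131*w^3 + 702*w^2 - 1908*w + 264)/(9*(w^6 + 12*w^5 + 12*w^4 - 224*w^3 - 144*w^2 + 1728*w - 1728))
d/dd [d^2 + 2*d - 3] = 2*d + 2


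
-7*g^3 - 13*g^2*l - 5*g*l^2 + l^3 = (-7*g + l)*(g + l)^2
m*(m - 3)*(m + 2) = m^3 - m^2 - 6*m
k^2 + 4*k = k*(k + 4)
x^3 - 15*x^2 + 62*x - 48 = (x - 8)*(x - 6)*(x - 1)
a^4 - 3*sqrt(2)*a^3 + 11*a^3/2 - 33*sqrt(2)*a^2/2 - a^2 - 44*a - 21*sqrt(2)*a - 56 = (a + 2)*(a + 7/2)*(a - 4*sqrt(2))*(a + sqrt(2))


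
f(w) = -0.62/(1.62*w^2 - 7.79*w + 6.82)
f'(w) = -0.62*(7.79 - 3.24*w)/(1.62*w^2 - 7.79*w + 6.82)^2 = (2.0088*w - 4.8298)/(1.62*w^2 - 7.79*w + 6.82)^2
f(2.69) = 0.26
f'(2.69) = 0.10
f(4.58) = -0.12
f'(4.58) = 0.17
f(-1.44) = -0.03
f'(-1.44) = -0.02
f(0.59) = -0.22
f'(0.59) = -0.47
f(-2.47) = -0.02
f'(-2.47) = -0.01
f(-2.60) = -0.02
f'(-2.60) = -0.01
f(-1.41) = -0.03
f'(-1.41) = -0.02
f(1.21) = 2.65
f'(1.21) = -43.79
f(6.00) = -0.03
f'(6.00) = 0.02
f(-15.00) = -0.00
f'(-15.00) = -0.00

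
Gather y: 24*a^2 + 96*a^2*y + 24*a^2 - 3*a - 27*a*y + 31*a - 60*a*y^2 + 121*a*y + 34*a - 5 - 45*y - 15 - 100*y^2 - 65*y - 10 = 48*a^2 + 62*a + y^2*(-60*a - 100) + y*(96*a^2 + 94*a - 110) - 30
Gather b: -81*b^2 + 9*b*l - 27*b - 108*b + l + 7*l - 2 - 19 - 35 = -81*b^2 + b*(9*l - 135) + 8*l - 56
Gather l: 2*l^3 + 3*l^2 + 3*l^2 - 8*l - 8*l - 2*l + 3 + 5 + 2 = 2*l^3 + 6*l^2 - 18*l + 10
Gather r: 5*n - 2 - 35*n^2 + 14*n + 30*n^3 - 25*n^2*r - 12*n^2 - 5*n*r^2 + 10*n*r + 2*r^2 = 30*n^3 - 47*n^2 + 19*n + r^2*(2 - 5*n) + r*(-25*n^2 + 10*n) - 2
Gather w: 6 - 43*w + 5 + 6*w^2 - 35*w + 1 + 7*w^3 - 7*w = 7*w^3 + 6*w^2 - 85*w + 12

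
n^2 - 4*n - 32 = (n - 8)*(n + 4)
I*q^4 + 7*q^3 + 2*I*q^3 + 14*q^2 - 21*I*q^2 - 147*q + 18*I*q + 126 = (q - 3)*(q + 6)*(q - 7*I)*(I*q - I)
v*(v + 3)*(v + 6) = v^3 + 9*v^2 + 18*v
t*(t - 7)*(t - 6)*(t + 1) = t^4 - 12*t^3 + 29*t^2 + 42*t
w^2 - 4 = (w - 2)*(w + 2)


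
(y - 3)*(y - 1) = y^2 - 4*y + 3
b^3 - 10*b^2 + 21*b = b*(b - 7)*(b - 3)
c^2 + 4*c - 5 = (c - 1)*(c + 5)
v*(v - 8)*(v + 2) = v^3 - 6*v^2 - 16*v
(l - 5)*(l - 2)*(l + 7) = l^3 - 39*l + 70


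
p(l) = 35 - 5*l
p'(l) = -5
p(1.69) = 26.55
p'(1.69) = -5.00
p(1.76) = 26.20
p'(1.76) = -5.00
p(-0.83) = 39.15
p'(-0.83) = -5.00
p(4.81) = 10.95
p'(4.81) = -5.00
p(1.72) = 26.40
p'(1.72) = -5.00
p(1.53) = 27.35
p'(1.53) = -5.00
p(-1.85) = 44.25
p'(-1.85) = -5.00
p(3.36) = 18.20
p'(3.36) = -5.00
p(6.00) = 5.00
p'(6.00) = -5.00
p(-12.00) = 95.00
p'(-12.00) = -5.00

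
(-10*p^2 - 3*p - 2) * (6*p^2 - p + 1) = -60*p^4 - 8*p^3 - 19*p^2 - p - 2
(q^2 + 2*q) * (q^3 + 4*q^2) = q^5 + 6*q^4 + 8*q^3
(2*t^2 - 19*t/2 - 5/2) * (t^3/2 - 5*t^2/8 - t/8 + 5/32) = t^5 - 6*t^4 + 71*t^3/16 + 49*t^2/16 - 75*t/64 - 25/64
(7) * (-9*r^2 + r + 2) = -63*r^2 + 7*r + 14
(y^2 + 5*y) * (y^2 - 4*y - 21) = y^4 + y^3 - 41*y^2 - 105*y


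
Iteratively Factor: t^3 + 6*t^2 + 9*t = (t + 3)*(t^2 + 3*t) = (t + 3)^2*(t)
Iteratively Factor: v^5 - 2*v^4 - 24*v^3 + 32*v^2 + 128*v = (v + 2)*(v^4 - 4*v^3 - 16*v^2 + 64*v) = (v + 2)*(v + 4)*(v^3 - 8*v^2 + 16*v) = (v - 4)*(v + 2)*(v + 4)*(v^2 - 4*v) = (v - 4)^2*(v + 2)*(v + 4)*(v)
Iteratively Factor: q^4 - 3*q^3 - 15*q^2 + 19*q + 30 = (q + 1)*(q^3 - 4*q^2 - 11*q + 30) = (q + 1)*(q + 3)*(q^2 - 7*q + 10) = (q - 5)*(q + 1)*(q + 3)*(q - 2)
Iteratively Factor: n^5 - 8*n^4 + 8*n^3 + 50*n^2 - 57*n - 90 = (n + 1)*(n^4 - 9*n^3 + 17*n^2 + 33*n - 90) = (n - 5)*(n + 1)*(n^3 - 4*n^2 - 3*n + 18) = (n - 5)*(n - 3)*(n + 1)*(n^2 - n - 6) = (n - 5)*(n - 3)*(n + 1)*(n + 2)*(n - 3)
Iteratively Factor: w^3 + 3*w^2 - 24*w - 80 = (w + 4)*(w^2 - w - 20) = (w - 5)*(w + 4)*(w + 4)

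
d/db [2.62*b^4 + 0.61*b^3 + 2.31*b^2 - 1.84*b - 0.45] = 10.48*b^3 + 1.83*b^2 + 4.62*b - 1.84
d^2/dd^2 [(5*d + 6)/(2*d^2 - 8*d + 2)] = ((14 - 15*d)*(d^2 - 4*d + 1) + (d - 2)^2*(20*d + 24))/(d^2 - 4*d + 1)^3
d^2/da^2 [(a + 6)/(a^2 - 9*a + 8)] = 2*(3*(1 - a)*(a^2 - 9*a + 8) + (a + 6)*(2*a - 9)^2)/(a^2 - 9*a + 8)^3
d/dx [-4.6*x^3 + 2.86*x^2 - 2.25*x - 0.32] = -13.8*x^2 + 5.72*x - 2.25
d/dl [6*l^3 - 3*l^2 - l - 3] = 18*l^2 - 6*l - 1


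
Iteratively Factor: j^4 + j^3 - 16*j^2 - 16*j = (j - 4)*(j^3 + 5*j^2 + 4*j) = (j - 4)*(j + 4)*(j^2 + j) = j*(j - 4)*(j + 4)*(j + 1)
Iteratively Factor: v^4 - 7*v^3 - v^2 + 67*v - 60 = (v - 5)*(v^3 - 2*v^2 - 11*v + 12) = (v - 5)*(v - 4)*(v^2 + 2*v - 3) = (v - 5)*(v - 4)*(v + 3)*(v - 1)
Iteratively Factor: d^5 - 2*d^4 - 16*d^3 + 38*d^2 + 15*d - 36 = (d - 1)*(d^4 - d^3 - 17*d^2 + 21*d + 36) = (d - 3)*(d - 1)*(d^3 + 2*d^2 - 11*d - 12) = (d - 3)*(d - 1)*(d + 4)*(d^2 - 2*d - 3) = (d - 3)^2*(d - 1)*(d + 4)*(d + 1)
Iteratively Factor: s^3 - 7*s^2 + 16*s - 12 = (s - 3)*(s^2 - 4*s + 4) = (s - 3)*(s - 2)*(s - 2)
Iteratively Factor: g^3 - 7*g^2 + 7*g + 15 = (g - 5)*(g^2 - 2*g - 3) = (g - 5)*(g + 1)*(g - 3)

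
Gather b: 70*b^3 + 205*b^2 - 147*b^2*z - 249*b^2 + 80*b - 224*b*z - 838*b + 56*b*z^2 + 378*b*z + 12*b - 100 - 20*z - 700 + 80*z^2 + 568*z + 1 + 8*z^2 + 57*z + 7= 70*b^3 + b^2*(-147*z - 44) + b*(56*z^2 + 154*z - 746) + 88*z^2 + 605*z - 792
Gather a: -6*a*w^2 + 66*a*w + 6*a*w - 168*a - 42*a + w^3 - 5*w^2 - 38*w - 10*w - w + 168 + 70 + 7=a*(-6*w^2 + 72*w - 210) + w^3 - 5*w^2 - 49*w + 245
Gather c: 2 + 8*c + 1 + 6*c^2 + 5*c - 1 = 6*c^2 + 13*c + 2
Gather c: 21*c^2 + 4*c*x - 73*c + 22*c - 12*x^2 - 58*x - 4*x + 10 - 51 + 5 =21*c^2 + c*(4*x - 51) - 12*x^2 - 62*x - 36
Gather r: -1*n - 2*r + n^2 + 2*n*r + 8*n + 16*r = n^2 + 7*n + r*(2*n + 14)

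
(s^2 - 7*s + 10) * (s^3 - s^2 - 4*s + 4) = s^5 - 8*s^4 + 13*s^3 + 22*s^2 - 68*s + 40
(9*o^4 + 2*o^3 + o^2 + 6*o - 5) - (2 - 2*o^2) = 9*o^4 + 2*o^3 + 3*o^2 + 6*o - 7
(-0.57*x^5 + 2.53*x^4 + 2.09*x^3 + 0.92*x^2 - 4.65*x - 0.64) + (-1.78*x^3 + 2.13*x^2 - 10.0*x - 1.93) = -0.57*x^5 + 2.53*x^4 + 0.31*x^3 + 3.05*x^2 - 14.65*x - 2.57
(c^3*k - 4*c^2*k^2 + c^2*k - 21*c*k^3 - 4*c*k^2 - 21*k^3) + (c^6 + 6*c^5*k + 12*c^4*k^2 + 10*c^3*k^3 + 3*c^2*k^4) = c^6 + 6*c^5*k + 12*c^4*k^2 + 10*c^3*k^3 + c^3*k + 3*c^2*k^4 - 4*c^2*k^2 + c^2*k - 21*c*k^3 - 4*c*k^2 - 21*k^3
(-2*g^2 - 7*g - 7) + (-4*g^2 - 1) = -6*g^2 - 7*g - 8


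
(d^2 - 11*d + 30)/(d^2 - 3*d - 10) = (d - 6)/(d + 2)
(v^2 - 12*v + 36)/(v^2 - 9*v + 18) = (v - 6)/(v - 3)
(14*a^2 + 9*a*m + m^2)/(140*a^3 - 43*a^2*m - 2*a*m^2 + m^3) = (2*a + m)/(20*a^2 - 9*a*m + m^2)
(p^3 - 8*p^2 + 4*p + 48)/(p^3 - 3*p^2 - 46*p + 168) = (p + 2)/(p + 7)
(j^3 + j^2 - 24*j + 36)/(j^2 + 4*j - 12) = j - 3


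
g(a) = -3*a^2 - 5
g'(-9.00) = 54.00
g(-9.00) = -248.00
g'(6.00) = -36.00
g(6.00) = -113.00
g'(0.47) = -2.82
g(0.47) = -5.66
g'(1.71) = -10.26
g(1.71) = -13.77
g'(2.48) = -14.88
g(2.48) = -23.45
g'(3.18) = -19.08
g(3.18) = -35.34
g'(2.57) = -15.42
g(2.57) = -24.81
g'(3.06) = -18.36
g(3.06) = -33.09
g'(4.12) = -24.72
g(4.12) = -55.92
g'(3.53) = -21.18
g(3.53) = -42.38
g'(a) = -6*a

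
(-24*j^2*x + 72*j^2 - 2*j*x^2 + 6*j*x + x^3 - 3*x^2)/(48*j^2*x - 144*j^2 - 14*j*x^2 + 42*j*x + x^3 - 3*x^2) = (4*j + x)/(-8*j + x)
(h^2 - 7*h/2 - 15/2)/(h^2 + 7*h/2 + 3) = (h - 5)/(h + 2)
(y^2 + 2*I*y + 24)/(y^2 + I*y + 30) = (y - 4*I)/(y - 5*I)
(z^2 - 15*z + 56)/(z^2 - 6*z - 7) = (z - 8)/(z + 1)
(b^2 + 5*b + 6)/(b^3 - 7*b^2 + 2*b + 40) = (b + 3)/(b^2 - 9*b + 20)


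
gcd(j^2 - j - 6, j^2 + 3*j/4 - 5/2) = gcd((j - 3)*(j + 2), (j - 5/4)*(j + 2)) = j + 2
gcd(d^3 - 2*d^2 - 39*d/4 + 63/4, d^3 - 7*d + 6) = d + 3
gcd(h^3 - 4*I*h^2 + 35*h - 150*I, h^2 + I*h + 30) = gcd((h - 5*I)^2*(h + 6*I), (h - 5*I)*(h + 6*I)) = h^2 + I*h + 30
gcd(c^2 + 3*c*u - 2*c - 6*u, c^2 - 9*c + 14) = c - 2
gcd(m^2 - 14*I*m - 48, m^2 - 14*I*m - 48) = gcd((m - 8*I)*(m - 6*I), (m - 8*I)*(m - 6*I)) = m^2 - 14*I*m - 48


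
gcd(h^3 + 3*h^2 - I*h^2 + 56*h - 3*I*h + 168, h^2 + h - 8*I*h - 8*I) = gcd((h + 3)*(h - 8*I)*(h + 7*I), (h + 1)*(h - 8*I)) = h - 8*I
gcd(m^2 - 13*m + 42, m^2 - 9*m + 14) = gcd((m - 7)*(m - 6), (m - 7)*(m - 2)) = m - 7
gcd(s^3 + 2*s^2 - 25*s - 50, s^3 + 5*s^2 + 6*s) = s + 2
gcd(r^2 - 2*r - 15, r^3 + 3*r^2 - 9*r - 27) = r + 3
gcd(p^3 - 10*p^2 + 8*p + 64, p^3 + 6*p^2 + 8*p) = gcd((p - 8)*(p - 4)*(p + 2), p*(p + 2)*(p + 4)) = p + 2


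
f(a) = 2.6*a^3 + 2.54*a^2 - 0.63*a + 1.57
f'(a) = 7.8*a^2 + 5.08*a - 0.63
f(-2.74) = -31.12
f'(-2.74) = 44.01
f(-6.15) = -503.27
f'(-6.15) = 263.14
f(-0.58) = 2.28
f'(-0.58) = -0.95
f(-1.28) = 1.09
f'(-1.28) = 5.65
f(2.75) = 73.12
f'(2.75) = 72.33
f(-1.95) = -6.82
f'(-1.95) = 19.12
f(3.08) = 99.69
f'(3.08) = 89.01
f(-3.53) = -78.92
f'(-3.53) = 78.63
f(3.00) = 92.74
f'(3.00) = 84.81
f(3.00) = 92.74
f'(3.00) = 84.81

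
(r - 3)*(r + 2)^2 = r^3 + r^2 - 8*r - 12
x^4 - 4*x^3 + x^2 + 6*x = x*(x - 3)*(x - 2)*(x + 1)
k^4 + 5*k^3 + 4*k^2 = k^2*(k + 1)*(k + 4)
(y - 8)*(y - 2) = y^2 - 10*y + 16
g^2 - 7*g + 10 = (g - 5)*(g - 2)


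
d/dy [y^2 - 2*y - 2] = 2*y - 2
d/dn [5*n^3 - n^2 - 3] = n*(15*n - 2)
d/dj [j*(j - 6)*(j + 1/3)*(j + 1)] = 4*j^3 - 14*j^2 - 46*j/3 - 2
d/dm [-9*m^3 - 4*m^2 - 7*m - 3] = -27*m^2 - 8*m - 7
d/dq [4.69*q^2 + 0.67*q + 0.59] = 9.38*q + 0.67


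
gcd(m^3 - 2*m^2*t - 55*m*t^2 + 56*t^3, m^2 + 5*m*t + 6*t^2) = 1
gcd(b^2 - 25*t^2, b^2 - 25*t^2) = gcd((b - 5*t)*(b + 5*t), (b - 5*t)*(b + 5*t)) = -b^2 + 25*t^2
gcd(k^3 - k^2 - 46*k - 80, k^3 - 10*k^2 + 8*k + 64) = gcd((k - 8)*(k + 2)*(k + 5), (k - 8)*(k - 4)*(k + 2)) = k^2 - 6*k - 16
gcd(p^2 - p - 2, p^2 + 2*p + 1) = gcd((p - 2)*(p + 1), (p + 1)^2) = p + 1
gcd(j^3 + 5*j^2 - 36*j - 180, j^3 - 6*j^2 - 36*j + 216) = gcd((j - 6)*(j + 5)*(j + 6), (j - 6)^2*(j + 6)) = j^2 - 36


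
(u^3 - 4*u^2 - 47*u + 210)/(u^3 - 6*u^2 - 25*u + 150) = (u + 7)/(u + 5)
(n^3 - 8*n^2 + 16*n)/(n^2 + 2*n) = (n^2 - 8*n + 16)/(n + 2)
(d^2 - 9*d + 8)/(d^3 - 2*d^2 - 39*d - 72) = (d - 1)/(d^2 + 6*d + 9)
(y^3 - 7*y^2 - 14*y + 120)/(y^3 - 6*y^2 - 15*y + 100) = (y - 6)/(y - 5)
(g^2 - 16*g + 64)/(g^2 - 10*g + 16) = (g - 8)/(g - 2)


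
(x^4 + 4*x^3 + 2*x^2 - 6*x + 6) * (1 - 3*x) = -3*x^5 - 11*x^4 - 2*x^3 + 20*x^2 - 24*x + 6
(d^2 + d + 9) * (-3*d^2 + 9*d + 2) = -3*d^4 + 6*d^3 - 16*d^2 + 83*d + 18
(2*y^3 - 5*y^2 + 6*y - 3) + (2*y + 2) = 2*y^3 - 5*y^2 + 8*y - 1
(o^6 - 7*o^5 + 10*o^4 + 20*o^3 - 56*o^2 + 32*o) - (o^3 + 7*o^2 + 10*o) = o^6 - 7*o^5 + 10*o^4 + 19*o^3 - 63*o^2 + 22*o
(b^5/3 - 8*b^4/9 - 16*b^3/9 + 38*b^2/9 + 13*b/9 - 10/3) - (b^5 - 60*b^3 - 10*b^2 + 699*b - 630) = -2*b^5/3 - 8*b^4/9 + 524*b^3/9 + 128*b^2/9 - 6278*b/9 + 1880/3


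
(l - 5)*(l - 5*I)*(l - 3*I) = l^3 - 5*l^2 - 8*I*l^2 - 15*l + 40*I*l + 75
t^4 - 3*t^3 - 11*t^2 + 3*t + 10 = (t - 5)*(t - 1)*(t + 1)*(t + 2)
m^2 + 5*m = m*(m + 5)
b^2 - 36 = (b - 6)*(b + 6)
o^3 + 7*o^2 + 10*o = o*(o + 2)*(o + 5)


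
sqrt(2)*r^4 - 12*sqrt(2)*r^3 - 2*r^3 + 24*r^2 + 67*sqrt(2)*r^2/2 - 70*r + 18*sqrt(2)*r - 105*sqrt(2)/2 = (r - 7)*(r - 5)*(r - 3*sqrt(2)/2)*(sqrt(2)*r + 1)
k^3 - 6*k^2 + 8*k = k*(k - 4)*(k - 2)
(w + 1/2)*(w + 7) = w^2 + 15*w/2 + 7/2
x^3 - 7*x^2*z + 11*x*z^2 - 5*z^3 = (x - 5*z)*(x - z)^2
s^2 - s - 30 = (s - 6)*(s + 5)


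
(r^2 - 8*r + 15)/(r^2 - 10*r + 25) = (r - 3)/(r - 5)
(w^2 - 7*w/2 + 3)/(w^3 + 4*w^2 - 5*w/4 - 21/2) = 2*(w - 2)/(2*w^2 + 11*w + 14)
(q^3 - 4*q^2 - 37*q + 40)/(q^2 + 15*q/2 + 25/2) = 2*(q^2 - 9*q + 8)/(2*q + 5)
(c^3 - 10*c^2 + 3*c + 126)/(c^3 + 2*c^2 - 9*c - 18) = (c^2 - 13*c + 42)/(c^2 - c - 6)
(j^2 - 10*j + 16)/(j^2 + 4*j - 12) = (j - 8)/(j + 6)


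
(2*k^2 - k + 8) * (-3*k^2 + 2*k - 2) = -6*k^4 + 7*k^3 - 30*k^2 + 18*k - 16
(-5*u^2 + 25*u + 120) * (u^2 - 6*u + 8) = -5*u^4 + 55*u^3 - 70*u^2 - 520*u + 960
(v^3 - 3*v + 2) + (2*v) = v^3 - v + 2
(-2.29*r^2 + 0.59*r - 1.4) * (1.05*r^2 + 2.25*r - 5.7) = -2.4045*r^4 - 4.533*r^3 + 12.9105*r^2 - 6.513*r + 7.98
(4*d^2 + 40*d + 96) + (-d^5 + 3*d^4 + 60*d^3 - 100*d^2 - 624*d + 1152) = -d^5 + 3*d^4 + 60*d^3 - 96*d^2 - 584*d + 1248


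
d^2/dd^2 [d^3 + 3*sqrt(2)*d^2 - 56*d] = 6*d + 6*sqrt(2)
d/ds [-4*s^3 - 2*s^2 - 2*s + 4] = -12*s^2 - 4*s - 2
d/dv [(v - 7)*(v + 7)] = 2*v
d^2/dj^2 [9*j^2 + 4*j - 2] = 18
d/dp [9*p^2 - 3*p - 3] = 18*p - 3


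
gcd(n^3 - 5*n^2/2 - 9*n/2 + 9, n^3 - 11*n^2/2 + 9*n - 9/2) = n^2 - 9*n/2 + 9/2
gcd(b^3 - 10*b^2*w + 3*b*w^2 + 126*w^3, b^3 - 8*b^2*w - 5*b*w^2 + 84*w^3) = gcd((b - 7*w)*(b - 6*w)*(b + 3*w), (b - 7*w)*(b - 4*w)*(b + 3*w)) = -b^2 + 4*b*w + 21*w^2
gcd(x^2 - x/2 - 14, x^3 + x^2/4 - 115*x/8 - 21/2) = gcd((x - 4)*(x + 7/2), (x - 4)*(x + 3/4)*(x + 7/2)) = x^2 - x/2 - 14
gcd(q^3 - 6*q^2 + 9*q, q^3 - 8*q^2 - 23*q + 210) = 1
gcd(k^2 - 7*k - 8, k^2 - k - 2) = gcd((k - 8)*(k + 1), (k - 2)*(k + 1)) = k + 1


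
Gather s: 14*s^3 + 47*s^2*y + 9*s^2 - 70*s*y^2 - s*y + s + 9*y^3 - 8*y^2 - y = 14*s^3 + s^2*(47*y + 9) + s*(-70*y^2 - y + 1) + 9*y^3 - 8*y^2 - y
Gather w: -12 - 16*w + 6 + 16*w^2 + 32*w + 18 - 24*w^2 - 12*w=-8*w^2 + 4*w + 12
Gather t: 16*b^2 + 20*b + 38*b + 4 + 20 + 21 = 16*b^2 + 58*b + 45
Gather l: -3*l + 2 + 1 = 3 - 3*l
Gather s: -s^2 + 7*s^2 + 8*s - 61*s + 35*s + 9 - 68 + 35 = 6*s^2 - 18*s - 24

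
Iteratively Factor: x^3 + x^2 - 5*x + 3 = (x - 1)*(x^2 + 2*x - 3) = (x - 1)*(x + 3)*(x - 1)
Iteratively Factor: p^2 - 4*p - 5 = (p - 5)*(p + 1)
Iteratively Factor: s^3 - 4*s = (s - 2)*(s^2 + 2*s) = s*(s - 2)*(s + 2)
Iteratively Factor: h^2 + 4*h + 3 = (h + 3)*(h + 1)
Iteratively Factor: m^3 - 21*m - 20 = (m + 1)*(m^2 - m - 20) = (m + 1)*(m + 4)*(m - 5)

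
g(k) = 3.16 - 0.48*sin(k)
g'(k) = -0.48*cos(k)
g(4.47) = 3.63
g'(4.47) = 0.12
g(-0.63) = 3.44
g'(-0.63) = -0.39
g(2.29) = 2.80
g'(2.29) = 0.32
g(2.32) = 2.81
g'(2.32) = 0.33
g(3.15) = 3.16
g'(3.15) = 0.48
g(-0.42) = 3.36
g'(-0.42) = -0.44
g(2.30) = 2.80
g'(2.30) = 0.32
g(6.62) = 3.00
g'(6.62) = -0.45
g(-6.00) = 3.03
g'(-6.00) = -0.46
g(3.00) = 3.09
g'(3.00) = 0.48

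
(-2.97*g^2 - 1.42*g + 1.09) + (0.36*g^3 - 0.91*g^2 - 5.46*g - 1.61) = 0.36*g^3 - 3.88*g^2 - 6.88*g - 0.52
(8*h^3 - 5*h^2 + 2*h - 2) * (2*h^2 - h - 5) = 16*h^5 - 18*h^4 - 31*h^3 + 19*h^2 - 8*h + 10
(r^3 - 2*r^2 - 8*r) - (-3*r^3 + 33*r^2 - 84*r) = 4*r^3 - 35*r^2 + 76*r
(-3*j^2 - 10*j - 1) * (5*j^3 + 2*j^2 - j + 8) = -15*j^5 - 56*j^4 - 22*j^3 - 16*j^2 - 79*j - 8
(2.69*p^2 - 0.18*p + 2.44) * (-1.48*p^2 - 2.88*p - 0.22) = -3.9812*p^4 - 7.4808*p^3 - 3.6846*p^2 - 6.9876*p - 0.5368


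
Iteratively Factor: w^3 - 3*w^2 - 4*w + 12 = (w - 2)*(w^2 - w - 6) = (w - 3)*(w - 2)*(w + 2)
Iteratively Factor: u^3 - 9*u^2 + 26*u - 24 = (u - 4)*(u^2 - 5*u + 6) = (u - 4)*(u - 3)*(u - 2)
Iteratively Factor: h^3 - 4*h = (h - 2)*(h^2 + 2*h) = h*(h - 2)*(h + 2)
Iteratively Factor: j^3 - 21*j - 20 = (j + 1)*(j^2 - j - 20) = (j + 1)*(j + 4)*(j - 5)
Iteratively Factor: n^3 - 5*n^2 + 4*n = (n)*(n^2 - 5*n + 4) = n*(n - 4)*(n - 1)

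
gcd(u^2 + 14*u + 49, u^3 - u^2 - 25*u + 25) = 1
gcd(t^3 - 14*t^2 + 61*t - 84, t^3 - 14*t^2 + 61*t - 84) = t^3 - 14*t^2 + 61*t - 84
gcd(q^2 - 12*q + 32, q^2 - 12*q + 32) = q^2 - 12*q + 32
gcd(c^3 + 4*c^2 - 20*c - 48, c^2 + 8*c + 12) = c^2 + 8*c + 12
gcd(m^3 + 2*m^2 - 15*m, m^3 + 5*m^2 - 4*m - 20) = m + 5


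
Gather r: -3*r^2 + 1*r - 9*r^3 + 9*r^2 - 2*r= -9*r^3 + 6*r^2 - r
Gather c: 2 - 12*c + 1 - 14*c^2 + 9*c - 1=-14*c^2 - 3*c + 2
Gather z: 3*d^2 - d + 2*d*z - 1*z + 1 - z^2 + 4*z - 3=3*d^2 - d - z^2 + z*(2*d + 3) - 2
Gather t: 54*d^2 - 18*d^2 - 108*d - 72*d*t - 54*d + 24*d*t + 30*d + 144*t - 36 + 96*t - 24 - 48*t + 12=36*d^2 - 132*d + t*(192 - 48*d) - 48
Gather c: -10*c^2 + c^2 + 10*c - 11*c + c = -9*c^2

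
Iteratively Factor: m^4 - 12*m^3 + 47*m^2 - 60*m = (m)*(m^3 - 12*m^2 + 47*m - 60) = m*(m - 3)*(m^2 - 9*m + 20) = m*(m - 5)*(m - 3)*(m - 4)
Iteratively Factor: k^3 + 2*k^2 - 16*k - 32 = (k - 4)*(k^2 + 6*k + 8) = (k - 4)*(k + 4)*(k + 2)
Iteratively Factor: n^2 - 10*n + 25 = (n - 5)*(n - 5)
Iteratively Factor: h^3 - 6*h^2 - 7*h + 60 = (h - 5)*(h^2 - h - 12) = (h - 5)*(h + 3)*(h - 4)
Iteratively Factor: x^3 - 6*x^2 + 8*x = (x - 4)*(x^2 - 2*x) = x*(x - 4)*(x - 2)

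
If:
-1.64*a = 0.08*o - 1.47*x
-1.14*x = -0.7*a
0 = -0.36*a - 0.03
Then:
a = -0.08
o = 0.77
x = -0.05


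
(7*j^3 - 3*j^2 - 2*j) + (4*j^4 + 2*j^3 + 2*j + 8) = 4*j^4 + 9*j^3 - 3*j^2 + 8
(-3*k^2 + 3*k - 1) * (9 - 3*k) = 9*k^3 - 36*k^2 + 30*k - 9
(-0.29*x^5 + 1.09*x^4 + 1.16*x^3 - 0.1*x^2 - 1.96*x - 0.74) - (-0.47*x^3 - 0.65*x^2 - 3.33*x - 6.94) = -0.29*x^5 + 1.09*x^4 + 1.63*x^3 + 0.55*x^2 + 1.37*x + 6.2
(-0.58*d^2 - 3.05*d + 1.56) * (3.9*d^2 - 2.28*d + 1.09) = -2.262*d^4 - 10.5726*d^3 + 12.4058*d^2 - 6.8813*d + 1.7004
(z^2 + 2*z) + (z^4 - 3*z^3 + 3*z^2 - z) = z^4 - 3*z^3 + 4*z^2 + z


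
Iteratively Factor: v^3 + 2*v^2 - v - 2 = (v + 1)*(v^2 + v - 2) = (v + 1)*(v + 2)*(v - 1)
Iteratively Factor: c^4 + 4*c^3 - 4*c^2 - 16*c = (c + 2)*(c^3 + 2*c^2 - 8*c) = (c - 2)*(c + 2)*(c^2 + 4*c) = c*(c - 2)*(c + 2)*(c + 4)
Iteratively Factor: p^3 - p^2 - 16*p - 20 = (p + 2)*(p^2 - 3*p - 10) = (p + 2)^2*(p - 5)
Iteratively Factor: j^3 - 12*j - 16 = (j + 2)*(j^2 - 2*j - 8) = (j + 2)^2*(j - 4)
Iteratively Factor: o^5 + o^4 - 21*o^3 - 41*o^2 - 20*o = (o + 1)*(o^4 - 21*o^2 - 20*o) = (o + 1)^2*(o^3 - o^2 - 20*o) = (o - 5)*(o + 1)^2*(o^2 + 4*o) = o*(o - 5)*(o + 1)^2*(o + 4)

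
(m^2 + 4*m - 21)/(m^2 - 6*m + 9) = (m + 7)/(m - 3)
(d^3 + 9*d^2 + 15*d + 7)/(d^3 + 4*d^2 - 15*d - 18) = (d^2 + 8*d + 7)/(d^2 + 3*d - 18)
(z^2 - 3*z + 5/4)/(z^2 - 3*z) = (z^2 - 3*z + 5/4)/(z*(z - 3))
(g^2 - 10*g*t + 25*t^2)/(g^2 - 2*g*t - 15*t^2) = (g - 5*t)/(g + 3*t)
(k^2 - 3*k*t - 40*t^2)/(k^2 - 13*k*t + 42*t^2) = (k^2 - 3*k*t - 40*t^2)/(k^2 - 13*k*t + 42*t^2)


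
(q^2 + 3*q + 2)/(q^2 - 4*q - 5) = (q + 2)/(q - 5)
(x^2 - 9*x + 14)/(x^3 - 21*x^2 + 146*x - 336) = (x - 2)/(x^2 - 14*x + 48)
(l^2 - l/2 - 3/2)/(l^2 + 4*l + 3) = (l - 3/2)/(l + 3)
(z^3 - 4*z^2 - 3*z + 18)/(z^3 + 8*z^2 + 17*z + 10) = (z^2 - 6*z + 9)/(z^2 + 6*z + 5)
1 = 1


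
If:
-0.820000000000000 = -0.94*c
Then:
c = 0.87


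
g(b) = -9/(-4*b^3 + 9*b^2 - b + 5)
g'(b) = -9*(12*b^2 - 18*b + 1)/(-4*b^3 + 9*b^2 - b + 5)^2 = 9*(-12*b^2 + 18*b - 1)/(4*b^3 - 9*b^2 + b - 5)^2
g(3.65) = 0.12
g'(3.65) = -0.16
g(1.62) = -0.90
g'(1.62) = -0.30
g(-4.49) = -0.02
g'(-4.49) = -0.01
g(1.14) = -0.93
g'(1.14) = 0.38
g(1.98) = -1.24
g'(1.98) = -2.12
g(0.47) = -1.47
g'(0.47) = 1.16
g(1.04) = -0.98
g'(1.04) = 0.50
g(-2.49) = -0.07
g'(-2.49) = -0.07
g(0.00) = -1.80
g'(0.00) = -0.36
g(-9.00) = 0.00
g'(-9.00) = 0.00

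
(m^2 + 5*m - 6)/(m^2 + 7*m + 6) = (m - 1)/(m + 1)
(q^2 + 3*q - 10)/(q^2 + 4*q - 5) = (q - 2)/(q - 1)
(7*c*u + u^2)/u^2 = (7*c + u)/u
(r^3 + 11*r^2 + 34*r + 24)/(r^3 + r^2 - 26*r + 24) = (r^2 + 5*r + 4)/(r^2 - 5*r + 4)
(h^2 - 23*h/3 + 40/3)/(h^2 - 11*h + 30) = (h - 8/3)/(h - 6)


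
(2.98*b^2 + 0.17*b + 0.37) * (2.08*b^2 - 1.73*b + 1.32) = 6.1984*b^4 - 4.8018*b^3 + 4.4091*b^2 - 0.4157*b + 0.4884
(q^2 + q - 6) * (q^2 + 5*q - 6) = q^4 + 6*q^3 - 7*q^2 - 36*q + 36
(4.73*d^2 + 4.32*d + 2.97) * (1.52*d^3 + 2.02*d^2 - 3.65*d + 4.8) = 7.1896*d^5 + 16.121*d^4 - 4.0237*d^3 + 12.9354*d^2 + 9.8955*d + 14.256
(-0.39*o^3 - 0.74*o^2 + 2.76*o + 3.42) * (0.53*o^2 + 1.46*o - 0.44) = -0.2067*o^5 - 0.9616*o^4 + 0.554*o^3 + 6.1678*o^2 + 3.7788*o - 1.5048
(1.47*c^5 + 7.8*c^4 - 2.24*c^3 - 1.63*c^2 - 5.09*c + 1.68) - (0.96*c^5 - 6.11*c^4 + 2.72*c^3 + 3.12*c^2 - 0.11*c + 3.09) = 0.51*c^5 + 13.91*c^4 - 4.96*c^3 - 4.75*c^2 - 4.98*c - 1.41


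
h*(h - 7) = h^2 - 7*h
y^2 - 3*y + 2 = (y - 2)*(y - 1)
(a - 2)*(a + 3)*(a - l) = a^3 - a^2*l + a^2 - a*l - 6*a + 6*l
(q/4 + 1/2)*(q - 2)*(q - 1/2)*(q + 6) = q^4/4 + 11*q^3/8 - 7*q^2/4 - 11*q/2 + 3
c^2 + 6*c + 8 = (c + 2)*(c + 4)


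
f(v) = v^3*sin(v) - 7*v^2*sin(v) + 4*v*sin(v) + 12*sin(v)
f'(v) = v^3*cos(v) + 3*v^2*sin(v) - 7*v^2*cos(v) - 14*v*sin(v) + 4*v*cos(v) + 4*sin(v) + 12*cos(v)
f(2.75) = -3.49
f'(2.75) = 3.94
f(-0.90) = -1.57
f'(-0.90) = -13.66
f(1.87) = 1.47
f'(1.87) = -11.62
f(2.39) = -3.26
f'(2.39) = -4.93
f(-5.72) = -228.00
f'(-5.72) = -263.81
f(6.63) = 7.56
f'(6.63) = 35.56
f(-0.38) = -3.49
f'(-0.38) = 5.13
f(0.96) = 8.42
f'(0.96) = 0.42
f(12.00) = -418.53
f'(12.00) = 514.40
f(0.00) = 0.00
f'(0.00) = 12.00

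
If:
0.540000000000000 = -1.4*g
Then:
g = -0.39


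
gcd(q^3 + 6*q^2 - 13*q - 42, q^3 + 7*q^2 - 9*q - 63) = q^2 + 4*q - 21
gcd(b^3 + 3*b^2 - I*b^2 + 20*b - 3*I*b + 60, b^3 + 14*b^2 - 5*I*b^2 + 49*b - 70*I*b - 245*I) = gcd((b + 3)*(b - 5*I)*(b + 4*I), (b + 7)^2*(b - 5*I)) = b - 5*I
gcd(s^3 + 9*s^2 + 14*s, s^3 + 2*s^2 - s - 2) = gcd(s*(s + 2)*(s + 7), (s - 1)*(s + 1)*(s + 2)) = s + 2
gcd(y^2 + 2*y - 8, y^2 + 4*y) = y + 4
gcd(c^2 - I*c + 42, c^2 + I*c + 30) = c + 6*I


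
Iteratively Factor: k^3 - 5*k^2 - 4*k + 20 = (k - 5)*(k^2 - 4) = (k - 5)*(k - 2)*(k + 2)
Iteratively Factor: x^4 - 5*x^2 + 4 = (x + 2)*(x^3 - 2*x^2 - x + 2) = (x - 2)*(x + 2)*(x^2 - 1) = (x - 2)*(x - 1)*(x + 2)*(x + 1)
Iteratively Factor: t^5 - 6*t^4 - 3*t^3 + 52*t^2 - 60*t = (t - 5)*(t^4 - t^3 - 8*t^2 + 12*t) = (t - 5)*(t - 2)*(t^3 + t^2 - 6*t) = (t - 5)*(t - 2)^2*(t^2 + 3*t) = t*(t - 5)*(t - 2)^2*(t + 3)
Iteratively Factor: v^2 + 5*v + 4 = (v + 4)*(v + 1)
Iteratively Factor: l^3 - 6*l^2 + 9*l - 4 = (l - 4)*(l^2 - 2*l + 1) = (l - 4)*(l - 1)*(l - 1)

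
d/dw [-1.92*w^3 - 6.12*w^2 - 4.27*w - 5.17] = -5.76*w^2 - 12.24*w - 4.27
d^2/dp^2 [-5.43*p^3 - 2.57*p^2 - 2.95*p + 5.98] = -32.58*p - 5.14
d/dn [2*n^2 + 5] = 4*n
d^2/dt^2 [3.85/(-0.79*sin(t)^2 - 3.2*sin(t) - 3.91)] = (9.61114*sin(t)^4 + 29.1984*sin(t)^3 - 22.56177*sin(t)^2 - 106.568*sin(t) - 55.06347)/(0.79*sin(t)^2 + 3.2*sin(t) + 3.91)^3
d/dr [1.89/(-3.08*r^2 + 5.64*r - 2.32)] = (11.6424*r - 10.6596)/(3.08*r^2 - 5.64*r + 2.32)^2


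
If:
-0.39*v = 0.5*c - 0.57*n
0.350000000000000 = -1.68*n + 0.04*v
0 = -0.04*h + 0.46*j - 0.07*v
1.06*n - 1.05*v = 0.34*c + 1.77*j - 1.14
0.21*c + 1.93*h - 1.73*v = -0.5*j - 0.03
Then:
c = -0.87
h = 0.79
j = 0.20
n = -0.19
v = 0.85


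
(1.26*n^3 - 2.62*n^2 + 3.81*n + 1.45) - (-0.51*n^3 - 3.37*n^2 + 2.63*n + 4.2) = 1.77*n^3 + 0.75*n^2 + 1.18*n - 2.75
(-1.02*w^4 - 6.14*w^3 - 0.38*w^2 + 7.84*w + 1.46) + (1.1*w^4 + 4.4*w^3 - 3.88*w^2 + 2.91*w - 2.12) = 0.0800000000000001*w^4 - 1.74*w^3 - 4.26*w^2 + 10.75*w - 0.66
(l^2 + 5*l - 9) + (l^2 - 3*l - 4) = 2*l^2 + 2*l - 13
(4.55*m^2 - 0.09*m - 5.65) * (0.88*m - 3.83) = 4.004*m^3 - 17.5057*m^2 - 4.6273*m + 21.6395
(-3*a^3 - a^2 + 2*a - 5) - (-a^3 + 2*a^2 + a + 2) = -2*a^3 - 3*a^2 + a - 7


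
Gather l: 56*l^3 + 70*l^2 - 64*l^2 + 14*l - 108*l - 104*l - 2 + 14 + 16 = 56*l^3 + 6*l^2 - 198*l + 28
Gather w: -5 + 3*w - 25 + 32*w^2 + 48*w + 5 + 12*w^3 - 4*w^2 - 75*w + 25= 12*w^3 + 28*w^2 - 24*w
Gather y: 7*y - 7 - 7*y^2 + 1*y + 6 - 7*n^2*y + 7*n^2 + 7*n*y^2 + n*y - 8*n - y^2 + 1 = 7*n^2 - 8*n + y^2*(7*n - 8) + y*(-7*n^2 + n + 8)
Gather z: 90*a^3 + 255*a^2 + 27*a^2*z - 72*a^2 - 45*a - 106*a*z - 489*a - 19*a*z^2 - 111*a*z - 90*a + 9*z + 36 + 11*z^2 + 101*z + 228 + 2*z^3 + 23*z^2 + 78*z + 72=90*a^3 + 183*a^2 - 624*a + 2*z^3 + z^2*(34 - 19*a) + z*(27*a^2 - 217*a + 188) + 336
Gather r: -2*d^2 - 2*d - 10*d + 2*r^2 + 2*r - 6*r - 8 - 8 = -2*d^2 - 12*d + 2*r^2 - 4*r - 16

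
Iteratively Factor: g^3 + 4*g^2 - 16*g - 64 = (g - 4)*(g^2 + 8*g + 16) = (g - 4)*(g + 4)*(g + 4)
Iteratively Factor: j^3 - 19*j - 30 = (j + 3)*(j^2 - 3*j - 10) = (j + 2)*(j + 3)*(j - 5)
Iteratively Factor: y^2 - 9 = (y - 3)*(y + 3)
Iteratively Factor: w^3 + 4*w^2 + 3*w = (w)*(w^2 + 4*w + 3) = w*(w + 1)*(w + 3)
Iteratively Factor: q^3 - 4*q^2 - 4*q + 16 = (q - 4)*(q^2 - 4) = (q - 4)*(q - 2)*(q + 2)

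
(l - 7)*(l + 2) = l^2 - 5*l - 14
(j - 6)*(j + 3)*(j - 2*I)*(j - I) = j^4 - 3*j^3 - 3*I*j^3 - 20*j^2 + 9*I*j^2 + 6*j + 54*I*j + 36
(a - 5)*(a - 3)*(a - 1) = a^3 - 9*a^2 + 23*a - 15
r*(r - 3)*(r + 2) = r^3 - r^2 - 6*r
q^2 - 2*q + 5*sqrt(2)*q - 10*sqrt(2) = (q - 2)*(q + 5*sqrt(2))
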